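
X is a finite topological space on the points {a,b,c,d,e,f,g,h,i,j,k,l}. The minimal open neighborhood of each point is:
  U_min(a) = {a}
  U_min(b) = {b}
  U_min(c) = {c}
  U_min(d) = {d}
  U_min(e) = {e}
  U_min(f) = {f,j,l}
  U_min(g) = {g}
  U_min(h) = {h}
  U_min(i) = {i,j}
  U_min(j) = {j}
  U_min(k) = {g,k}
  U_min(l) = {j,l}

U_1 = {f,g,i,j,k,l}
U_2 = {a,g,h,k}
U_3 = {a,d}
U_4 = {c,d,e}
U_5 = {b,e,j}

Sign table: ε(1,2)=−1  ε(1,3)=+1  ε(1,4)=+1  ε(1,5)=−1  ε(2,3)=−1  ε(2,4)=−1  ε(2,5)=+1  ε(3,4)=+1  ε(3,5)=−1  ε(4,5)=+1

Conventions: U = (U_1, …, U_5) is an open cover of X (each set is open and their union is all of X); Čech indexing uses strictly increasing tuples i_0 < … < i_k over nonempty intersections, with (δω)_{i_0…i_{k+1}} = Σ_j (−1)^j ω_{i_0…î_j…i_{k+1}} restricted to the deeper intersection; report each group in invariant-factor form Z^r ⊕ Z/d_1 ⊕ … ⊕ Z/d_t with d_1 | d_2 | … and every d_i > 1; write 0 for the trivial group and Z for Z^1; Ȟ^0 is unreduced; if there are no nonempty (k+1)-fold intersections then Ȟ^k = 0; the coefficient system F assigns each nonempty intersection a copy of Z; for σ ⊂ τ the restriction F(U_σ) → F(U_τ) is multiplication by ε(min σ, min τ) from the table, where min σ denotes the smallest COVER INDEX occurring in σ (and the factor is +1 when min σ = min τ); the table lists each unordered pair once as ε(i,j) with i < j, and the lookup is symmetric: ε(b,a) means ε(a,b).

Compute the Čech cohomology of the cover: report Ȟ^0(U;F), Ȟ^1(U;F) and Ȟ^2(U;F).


nerve of the cover:
  U12={g,k} U15={j} U23={a} U34={d} U45={e}
C dims 5,5; δ0: rk 5, SNF 1^4·2
Ȟ^0 = (5 − 5) − 0 = 0, so Ȟ^0 ≅ 0
Ȟ^1 = (5 − 0) − 5 = 0 plus torsion [2], so Ȟ^1 ≅ Z/2
Ȟ^2 = (0 − 0) − 0 = 0, so Ȟ^2 ≅ 0

Ȟ^0(U;F) ≅ 0, Ȟ^1(U;F) ≅ Z/2 and Ȟ^2(U;F) ≅ 0


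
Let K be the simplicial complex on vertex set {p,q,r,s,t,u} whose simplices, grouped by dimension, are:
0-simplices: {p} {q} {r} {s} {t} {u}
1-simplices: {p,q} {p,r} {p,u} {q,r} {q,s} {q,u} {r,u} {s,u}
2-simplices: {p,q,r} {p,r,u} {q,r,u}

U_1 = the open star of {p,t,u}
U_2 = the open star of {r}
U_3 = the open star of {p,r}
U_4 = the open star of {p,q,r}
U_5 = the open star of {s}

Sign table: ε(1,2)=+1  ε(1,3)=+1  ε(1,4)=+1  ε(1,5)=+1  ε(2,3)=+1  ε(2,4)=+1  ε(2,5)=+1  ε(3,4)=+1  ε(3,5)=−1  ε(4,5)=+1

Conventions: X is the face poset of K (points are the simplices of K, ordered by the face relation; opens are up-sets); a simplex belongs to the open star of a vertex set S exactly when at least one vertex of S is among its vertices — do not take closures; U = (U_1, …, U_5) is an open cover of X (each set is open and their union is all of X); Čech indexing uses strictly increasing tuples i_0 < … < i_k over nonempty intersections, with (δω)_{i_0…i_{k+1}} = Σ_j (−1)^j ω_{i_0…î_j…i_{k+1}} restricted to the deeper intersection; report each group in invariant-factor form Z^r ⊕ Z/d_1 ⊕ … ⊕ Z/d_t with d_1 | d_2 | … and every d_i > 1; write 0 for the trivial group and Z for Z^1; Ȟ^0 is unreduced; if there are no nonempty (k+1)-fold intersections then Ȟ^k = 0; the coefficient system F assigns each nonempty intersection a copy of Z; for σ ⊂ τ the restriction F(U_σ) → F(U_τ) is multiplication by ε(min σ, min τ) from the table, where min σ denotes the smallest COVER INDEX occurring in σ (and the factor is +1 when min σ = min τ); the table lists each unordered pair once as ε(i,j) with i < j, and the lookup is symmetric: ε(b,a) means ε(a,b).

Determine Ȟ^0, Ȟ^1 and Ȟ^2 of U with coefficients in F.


Ȟ^0(U;F) ≅ Z; Ȟ^1(U;F) ≅ Z; Ȟ^2(U;F) ≅ 0

nonempty intersections:
  U1={{p},{t},{u},{p,q},{p,r},{p,u},{q,u},{r,u},{s,u},{p,q,r},{p,r,u},{q,r,u}} U2={{r},{p,r},{q,r},{r,u},{p,q,r},{p,r,u},{q,r,u}} U3={{p},{r},{p,q},{p,r},{p,u},{q,r},{r,u},{p,q,r},{p,r,u},{q,r,u}} U4={{p},{q},{r},{p,q},{p,r},{p,u},{q,r},{q,s},{q,u},{r,u},{p,q,r},{p,r,u},{q,r,u}} U5={{s},{q,s},{s,u}}
  U12={{p,r},{r,u},{p,q,r},{p,r,u},{q,r,u}} U13={{p},{p,q},{p,r},{p,u},{r,u},{p,q,r},{p,r,u},{q,r,u}} U14={{p},{p,q},{p,r},{p,u},{q,u},{r,u},{p,q,r},{p,r,u},{q,r,u}} U15={{s,u}} U23={{r},{p,r},{q,r},{r,u},{p,q,r},{p,r,u},{q,r,u}} U24={{r},{p,r},{q,r},{r,u},{p,q,r},{p,r,u},{q,r,u}} U34={{p},{r},{p,q},{p,r},{p,u},{q,r},{r,u},{p,q,r},{p,r,u},{q,r,u}} U45={{q,s}}
  U123={{p,r},{r,u},{p,q,r},{p,r,u},{q,r,u}} U124={{p,r},{r,u},{p,q,r},{p,r,u},{q,r,u}} U134={{p},{p,q},{p,r},{p,u},{r,u},{p,q,r},{p,r,u},{q,r,u}} U234={{r},{p,r},{q,r},{r,u},{p,q,r},{p,r,u},{q,r,u}}
  U1234={{p,r},{r,u},{p,q,r},{p,r,u},{q,r,u}}
C dims 5,8,4,1; δ0: rk 4, SNF 1^4; δ1: rk 3, SNF 1^3; δ2: rk 1, SNF 1^1
Ȟ^0: (5−4)−0=1 ⇒ Z
Ȟ^1: (8−3)−4=1 ⇒ Z
Ȟ^2: (4−1)−3=0 ⇒ 0


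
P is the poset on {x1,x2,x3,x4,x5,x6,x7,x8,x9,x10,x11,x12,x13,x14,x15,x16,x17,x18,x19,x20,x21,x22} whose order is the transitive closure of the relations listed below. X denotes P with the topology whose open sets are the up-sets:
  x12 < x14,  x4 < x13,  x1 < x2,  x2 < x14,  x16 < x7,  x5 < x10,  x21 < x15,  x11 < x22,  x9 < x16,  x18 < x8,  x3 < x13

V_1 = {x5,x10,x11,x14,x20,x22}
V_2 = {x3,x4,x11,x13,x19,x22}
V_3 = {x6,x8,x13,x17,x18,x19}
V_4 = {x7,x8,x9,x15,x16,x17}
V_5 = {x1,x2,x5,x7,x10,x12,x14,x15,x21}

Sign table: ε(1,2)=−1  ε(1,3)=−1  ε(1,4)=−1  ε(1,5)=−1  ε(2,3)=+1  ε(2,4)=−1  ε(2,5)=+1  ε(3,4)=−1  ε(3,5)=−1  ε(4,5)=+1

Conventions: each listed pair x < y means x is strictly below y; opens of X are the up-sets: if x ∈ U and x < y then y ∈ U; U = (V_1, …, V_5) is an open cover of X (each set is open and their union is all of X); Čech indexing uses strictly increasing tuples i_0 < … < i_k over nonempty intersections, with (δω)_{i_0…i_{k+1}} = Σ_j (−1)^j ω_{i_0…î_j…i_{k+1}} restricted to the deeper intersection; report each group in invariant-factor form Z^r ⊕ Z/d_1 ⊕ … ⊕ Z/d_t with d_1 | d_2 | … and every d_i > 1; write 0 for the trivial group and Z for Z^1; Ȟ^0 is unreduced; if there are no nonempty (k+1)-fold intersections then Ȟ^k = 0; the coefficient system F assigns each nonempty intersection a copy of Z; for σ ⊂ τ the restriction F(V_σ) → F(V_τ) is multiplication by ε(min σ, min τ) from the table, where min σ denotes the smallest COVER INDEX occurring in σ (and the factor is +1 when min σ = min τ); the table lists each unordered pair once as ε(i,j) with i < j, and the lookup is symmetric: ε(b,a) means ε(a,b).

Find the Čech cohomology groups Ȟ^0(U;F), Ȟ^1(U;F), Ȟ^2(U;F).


Ȟ^0(U;F) ≅ 0, Ȟ^1(U;F) ≅ Z/2 and Ȟ^2(U;F) ≅ 0

nonempty intersections:
  V12={x11,x22} V15={x5,x10,x14} V23={x13,x19} V34={x8,x17} V45={x7,x15}
C dims 5,5; δ0: rk 5, SNF 1^4·2
Ȟ^0: (5−5)−0=0 ⇒ 0
Ȟ^1: (5−0)−5=0 plus torsion [2] ⇒ Z/2
Ȟ^2: (0−0)−0=0 ⇒ 0


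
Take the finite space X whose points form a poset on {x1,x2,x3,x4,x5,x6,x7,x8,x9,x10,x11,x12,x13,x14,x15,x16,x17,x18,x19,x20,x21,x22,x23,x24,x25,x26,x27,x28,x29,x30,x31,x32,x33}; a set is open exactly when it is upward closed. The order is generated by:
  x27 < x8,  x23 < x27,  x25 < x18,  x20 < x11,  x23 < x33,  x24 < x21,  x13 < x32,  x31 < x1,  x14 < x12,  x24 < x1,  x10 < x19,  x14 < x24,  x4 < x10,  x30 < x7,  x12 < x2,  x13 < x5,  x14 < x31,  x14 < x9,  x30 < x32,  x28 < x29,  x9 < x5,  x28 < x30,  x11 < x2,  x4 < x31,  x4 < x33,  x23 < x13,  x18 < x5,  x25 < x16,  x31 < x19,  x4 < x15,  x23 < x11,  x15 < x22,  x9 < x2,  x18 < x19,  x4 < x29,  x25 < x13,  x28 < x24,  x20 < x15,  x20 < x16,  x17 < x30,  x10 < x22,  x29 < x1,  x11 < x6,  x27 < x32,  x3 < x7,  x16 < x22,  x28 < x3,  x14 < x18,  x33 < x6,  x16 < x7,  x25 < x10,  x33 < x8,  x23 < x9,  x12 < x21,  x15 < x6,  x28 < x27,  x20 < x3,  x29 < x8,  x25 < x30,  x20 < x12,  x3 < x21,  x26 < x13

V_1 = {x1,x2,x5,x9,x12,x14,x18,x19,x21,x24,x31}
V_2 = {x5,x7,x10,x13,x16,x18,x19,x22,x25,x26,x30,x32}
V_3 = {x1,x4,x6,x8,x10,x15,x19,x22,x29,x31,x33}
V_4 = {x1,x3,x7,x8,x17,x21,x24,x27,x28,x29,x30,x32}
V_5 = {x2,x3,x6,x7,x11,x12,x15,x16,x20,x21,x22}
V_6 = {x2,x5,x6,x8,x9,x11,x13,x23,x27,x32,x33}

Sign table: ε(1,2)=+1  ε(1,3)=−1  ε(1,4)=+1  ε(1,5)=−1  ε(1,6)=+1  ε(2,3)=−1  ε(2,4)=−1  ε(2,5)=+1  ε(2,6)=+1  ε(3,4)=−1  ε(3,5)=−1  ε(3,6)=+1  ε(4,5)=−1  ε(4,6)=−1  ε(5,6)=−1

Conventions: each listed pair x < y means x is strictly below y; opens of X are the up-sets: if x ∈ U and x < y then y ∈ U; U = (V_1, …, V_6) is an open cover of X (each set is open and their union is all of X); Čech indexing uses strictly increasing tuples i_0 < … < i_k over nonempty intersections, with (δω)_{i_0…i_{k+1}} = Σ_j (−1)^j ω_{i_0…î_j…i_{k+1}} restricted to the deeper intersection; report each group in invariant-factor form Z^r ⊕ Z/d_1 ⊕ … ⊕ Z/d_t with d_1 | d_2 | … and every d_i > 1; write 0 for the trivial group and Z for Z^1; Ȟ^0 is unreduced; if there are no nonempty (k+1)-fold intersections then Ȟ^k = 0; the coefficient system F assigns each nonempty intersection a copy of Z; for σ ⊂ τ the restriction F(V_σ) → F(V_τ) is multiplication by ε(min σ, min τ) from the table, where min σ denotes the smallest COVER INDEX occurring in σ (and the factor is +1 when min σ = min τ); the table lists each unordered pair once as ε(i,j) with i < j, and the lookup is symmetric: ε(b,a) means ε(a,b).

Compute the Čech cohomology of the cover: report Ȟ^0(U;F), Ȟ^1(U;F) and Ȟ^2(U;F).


intersection data:
  V12={x5,x18,x19} V13={x1,x19,x31} V14={x1,x21,x24} V15={x2,x12,x21} V16={x2,x5,x9} V23={x10,x19,x22} V24={x7,x30,x32} V25={x7,x16,x22} V26={x5,x13,x32} V34={x1,x8,x29} V35={x6,x15,x22} V36={x6,x8,x33} V45={x3,x7,x21} V46={x8,x27,x32} V56={x2,x6,x11}
  V123={x19} V126={x5} V134={x1} V145={x21} V156={x2} V235={x22} V245={x7} V246={x32} V346={x8} V356={x6}
C dims 6,15,10; δ0: rk 6, SNF 1^5·2; δ1: rk 9, SNF 1^9
Ȟ^0 = (6 − 6) − 0 = 0, so Ȟ^0 ≅ 0
Ȟ^1 = (15 − 9) − 6 = 0 plus torsion [2], so Ȟ^1 ≅ Z/2
Ȟ^2 = (10 − 0) − 9 = 1, so Ȟ^2 ≅ Z

Ȟ^0(U;F) ≅ 0, Ȟ^1(U;F) ≅ Z/2 and Ȟ^2(U;F) ≅ Z


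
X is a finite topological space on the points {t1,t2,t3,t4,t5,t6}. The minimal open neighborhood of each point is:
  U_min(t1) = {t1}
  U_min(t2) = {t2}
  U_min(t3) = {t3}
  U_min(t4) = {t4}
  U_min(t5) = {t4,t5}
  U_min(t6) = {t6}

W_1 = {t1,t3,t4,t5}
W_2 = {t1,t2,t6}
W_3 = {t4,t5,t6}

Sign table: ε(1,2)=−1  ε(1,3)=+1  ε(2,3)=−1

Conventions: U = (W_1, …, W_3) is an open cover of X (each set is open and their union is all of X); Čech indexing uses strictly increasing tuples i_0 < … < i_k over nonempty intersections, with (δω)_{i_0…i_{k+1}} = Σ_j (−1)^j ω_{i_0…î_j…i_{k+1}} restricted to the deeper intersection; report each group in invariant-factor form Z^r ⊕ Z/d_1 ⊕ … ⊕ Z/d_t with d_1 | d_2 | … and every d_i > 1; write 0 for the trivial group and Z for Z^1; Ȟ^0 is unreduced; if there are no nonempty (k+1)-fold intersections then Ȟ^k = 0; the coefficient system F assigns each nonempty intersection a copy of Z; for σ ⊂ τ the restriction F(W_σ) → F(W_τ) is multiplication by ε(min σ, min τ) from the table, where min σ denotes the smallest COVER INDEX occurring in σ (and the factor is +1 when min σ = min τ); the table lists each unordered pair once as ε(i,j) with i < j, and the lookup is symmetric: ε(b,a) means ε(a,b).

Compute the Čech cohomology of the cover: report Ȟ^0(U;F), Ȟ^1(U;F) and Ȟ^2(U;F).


Ȟ^0 ≅ Z; Ȟ^1 ≅ Z; Ȟ^2 ≅ 0

nerve simplices:
  W12={t1} W13={t4,t5} W23={t6}
C dims 3,3; δ0: rk 2, SNF 1^2
degree 0: 3−2−0 = 1 → Ȟ^0 ≅ Z
degree 1: 3−0−2 = 1 → Ȟ^1 ≅ Z
degree 2: 0−0−0 = 0 → Ȟ^2 ≅ 0


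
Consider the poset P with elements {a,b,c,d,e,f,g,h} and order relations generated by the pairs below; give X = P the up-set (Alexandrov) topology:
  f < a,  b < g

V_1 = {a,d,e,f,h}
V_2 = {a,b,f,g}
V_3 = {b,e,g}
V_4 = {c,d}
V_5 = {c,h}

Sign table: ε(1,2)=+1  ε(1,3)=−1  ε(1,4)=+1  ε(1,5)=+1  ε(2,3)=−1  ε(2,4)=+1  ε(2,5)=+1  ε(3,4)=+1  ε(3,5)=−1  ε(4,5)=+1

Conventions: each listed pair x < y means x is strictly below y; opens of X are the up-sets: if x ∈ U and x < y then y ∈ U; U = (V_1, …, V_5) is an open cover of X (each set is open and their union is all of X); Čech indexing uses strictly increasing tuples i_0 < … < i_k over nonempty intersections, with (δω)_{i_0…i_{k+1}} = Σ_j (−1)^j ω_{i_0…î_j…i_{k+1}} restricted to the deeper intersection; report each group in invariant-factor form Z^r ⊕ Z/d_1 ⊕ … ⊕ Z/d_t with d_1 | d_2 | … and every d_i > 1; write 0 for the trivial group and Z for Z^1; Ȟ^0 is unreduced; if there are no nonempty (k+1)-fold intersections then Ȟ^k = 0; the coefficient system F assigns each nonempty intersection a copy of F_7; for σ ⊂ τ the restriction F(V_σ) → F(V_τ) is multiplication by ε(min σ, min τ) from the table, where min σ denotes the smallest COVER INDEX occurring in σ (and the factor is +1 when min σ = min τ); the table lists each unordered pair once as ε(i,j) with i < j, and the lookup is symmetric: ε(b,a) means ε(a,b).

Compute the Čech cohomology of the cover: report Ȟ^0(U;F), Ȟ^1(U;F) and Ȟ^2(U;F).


Ȟ^0 ≅ Z/7, Ȟ^1 ≅ Z/7 ⊕ Z/7, Ȟ^2 ≅ 0

nerve simplices:
  V12={a,f} V13={e} V14={d} V15={h} V23={b,g} V45={c}
C dims 5,6; δ0: rk_F7 4
degree 0: 5−4−0 = 1 → Ȟ^0 ≅ Z/7
degree 1: 6−0−4 = 2 → Ȟ^1 ≅ Z/7 ⊕ Z/7
degree 2: 0−0−0 = 0 → Ȟ^2 ≅ 0


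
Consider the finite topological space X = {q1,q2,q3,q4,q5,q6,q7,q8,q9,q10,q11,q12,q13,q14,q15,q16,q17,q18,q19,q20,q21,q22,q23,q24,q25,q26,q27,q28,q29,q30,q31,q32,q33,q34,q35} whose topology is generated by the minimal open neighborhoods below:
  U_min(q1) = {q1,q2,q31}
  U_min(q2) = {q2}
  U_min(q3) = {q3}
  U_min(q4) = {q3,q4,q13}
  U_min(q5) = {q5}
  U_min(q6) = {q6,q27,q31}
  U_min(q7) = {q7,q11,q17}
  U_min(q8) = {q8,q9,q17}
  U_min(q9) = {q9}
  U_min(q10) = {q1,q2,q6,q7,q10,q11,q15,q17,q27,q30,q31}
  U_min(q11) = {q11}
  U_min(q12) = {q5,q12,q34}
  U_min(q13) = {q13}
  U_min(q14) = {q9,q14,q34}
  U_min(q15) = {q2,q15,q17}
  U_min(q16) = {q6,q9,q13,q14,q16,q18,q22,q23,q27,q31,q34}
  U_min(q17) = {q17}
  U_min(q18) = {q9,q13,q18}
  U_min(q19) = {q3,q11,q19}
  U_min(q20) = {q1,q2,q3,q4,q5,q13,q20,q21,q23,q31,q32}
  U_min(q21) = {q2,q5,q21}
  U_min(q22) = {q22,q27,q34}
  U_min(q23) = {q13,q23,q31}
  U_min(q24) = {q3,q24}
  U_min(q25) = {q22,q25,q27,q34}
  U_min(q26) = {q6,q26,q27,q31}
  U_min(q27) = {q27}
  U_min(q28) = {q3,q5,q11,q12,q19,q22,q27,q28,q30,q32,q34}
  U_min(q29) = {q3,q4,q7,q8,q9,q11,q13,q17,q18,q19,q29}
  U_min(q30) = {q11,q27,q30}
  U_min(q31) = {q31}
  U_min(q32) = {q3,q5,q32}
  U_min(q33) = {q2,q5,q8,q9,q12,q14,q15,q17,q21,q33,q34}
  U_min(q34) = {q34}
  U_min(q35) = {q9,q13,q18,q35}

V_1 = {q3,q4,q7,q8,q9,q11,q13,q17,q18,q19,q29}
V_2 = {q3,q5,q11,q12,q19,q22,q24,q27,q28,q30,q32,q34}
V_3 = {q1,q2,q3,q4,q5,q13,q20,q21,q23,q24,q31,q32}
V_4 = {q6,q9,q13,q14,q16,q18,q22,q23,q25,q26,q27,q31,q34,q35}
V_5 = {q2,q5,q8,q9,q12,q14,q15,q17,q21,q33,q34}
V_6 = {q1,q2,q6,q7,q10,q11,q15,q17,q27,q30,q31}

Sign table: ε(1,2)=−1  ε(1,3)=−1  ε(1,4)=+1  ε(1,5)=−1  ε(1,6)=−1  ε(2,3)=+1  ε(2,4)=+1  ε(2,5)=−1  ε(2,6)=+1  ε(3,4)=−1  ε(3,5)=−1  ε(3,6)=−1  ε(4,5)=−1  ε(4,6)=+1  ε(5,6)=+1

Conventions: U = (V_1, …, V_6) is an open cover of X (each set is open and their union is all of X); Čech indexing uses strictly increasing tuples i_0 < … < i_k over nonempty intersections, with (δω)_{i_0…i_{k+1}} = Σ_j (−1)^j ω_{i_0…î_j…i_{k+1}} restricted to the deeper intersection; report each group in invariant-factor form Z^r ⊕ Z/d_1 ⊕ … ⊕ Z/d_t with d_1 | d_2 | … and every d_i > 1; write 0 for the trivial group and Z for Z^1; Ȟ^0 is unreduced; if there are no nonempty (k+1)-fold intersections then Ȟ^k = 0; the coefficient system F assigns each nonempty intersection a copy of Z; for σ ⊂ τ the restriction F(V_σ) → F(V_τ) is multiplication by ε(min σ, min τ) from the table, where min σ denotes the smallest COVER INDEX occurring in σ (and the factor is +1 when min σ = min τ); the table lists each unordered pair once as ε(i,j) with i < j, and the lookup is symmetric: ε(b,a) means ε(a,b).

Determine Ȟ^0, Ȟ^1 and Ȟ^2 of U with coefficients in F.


Ȟ^0 = 0,  Ȟ^1 = Z/2,  Ȟ^2 = Z

cover nerve:
  V12={q3,q11,q19} V13={q3,q4,q13} V14={q9,q13,q18} V15={q8,q9,q17} V16={q7,q11,q17} V23={q3,q5,q24,q32} V24={q22,q27,q34} V25={q5,q12,q34} V26={q11,q27,q30} V34={q13,q23,q31} V35={q2,q5,q21} V36={q1,q2,q31} V45={q9,q14,q34} V46={q6,q27,q31} V56={q2,q15,q17}
  V123={q3} V126={q11} V134={q13} V145={q9} V156={q17} V235={q5} V245={q34} V246={q27} V346={q31} V356={q2}
C dims 6,15,10; δ0: rk 6, SNF 1^5·2; δ1: rk 9, SNF 1^9
Ȟ^0: (6−6)−0=0 ⇒ 0
Ȟ^1: (15−9)−6=0 plus torsion [2] ⇒ Z/2
Ȟ^2: (10−0)−9=1 ⇒ Z


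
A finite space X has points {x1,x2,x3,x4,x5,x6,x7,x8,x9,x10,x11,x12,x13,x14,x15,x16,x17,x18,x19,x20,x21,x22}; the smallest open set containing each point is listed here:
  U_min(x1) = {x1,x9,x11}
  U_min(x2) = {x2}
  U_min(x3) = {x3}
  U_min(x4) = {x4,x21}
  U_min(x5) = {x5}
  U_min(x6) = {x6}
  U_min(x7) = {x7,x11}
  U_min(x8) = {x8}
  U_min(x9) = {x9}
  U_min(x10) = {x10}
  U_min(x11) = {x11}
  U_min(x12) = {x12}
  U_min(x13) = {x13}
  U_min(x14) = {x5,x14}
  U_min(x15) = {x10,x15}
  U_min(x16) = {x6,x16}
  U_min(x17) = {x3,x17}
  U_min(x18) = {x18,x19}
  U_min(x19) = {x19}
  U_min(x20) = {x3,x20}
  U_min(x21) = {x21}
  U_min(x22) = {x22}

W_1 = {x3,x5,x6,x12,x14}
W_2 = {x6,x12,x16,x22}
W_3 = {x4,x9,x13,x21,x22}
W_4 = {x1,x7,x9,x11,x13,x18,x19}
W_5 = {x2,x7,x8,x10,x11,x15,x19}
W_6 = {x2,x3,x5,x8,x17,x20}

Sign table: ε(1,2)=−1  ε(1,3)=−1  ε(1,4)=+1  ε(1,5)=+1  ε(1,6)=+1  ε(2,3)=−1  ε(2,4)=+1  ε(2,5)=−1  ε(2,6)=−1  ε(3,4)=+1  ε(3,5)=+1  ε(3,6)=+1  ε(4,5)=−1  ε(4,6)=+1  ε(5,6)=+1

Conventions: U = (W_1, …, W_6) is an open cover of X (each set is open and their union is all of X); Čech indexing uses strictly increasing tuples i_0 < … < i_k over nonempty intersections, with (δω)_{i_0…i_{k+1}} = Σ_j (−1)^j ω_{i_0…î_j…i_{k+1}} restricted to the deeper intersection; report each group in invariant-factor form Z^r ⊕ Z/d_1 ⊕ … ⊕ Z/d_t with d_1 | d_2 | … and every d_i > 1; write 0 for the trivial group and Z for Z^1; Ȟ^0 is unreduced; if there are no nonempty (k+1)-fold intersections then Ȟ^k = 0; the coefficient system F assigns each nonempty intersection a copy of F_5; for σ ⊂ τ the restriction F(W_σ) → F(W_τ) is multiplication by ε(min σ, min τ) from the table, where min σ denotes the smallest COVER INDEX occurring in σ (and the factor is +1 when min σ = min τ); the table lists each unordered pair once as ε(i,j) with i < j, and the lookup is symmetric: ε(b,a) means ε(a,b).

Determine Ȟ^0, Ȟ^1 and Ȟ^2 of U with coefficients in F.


Ȟ^0 ≅ 0, Ȟ^1 ≅ 0, Ȟ^2 ≅ 0

intersection data:
  W12={x6,x12} W16={x3,x5} W23={x22} W34={x9,x13} W45={x7,x11,x19} W56={x2,x8}
C dims 6,6; δ0: rk_F5 6
Ȟ^0 = (6 − 6) − 0 = 0, so Ȟ^0 ≅ 0
Ȟ^1 = (6 − 0) − 6 = 0, so Ȟ^1 ≅ 0
Ȟ^2 = (0 − 0) − 0 = 0, so Ȟ^2 ≅ 0


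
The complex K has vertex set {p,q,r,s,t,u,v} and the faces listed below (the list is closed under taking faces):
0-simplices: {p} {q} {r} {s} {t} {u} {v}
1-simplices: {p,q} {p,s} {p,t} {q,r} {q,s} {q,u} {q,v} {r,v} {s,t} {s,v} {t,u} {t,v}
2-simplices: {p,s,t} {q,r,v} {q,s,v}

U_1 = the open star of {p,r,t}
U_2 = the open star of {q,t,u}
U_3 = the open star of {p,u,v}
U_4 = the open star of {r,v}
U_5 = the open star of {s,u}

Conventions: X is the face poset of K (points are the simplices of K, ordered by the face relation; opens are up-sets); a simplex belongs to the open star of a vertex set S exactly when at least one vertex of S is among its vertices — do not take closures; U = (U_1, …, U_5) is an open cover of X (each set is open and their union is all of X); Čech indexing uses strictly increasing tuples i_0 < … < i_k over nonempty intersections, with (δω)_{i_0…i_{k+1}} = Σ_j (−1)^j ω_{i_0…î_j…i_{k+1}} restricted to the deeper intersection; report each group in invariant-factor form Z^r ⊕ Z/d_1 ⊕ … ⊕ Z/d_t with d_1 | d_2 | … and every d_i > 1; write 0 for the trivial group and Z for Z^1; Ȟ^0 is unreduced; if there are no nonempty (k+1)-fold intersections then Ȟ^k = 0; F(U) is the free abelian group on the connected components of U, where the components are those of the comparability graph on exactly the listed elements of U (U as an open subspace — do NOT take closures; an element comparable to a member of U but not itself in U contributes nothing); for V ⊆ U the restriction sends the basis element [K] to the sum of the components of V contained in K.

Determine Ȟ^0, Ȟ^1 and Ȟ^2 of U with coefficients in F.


intersection data:
  U1={{p},{r},{t},{p,q},{p,s},{p,t},{q,r},{r,v},{s,t},{t,u},{t,v},{p,s,t},{q,r,v}} U2={{q},{t},{u},{p,q},{p,t},{q,r},{q,s},{q,u},{q,v},{s,t},{t,u},{t,v},{p,s,t},{q,r,v},{q,s,v}} U3={{p},{u},{v},{p,q},{p,s},{p,t},{q,u},{q,v},{r,v},{s,v},{t,u},{t,v},{p,s,t},{q,r,v},{q,s,v}} U4={{r},{v},{q,r},{q,v},{r,v},{s,v},{t,v},{q,r,v},{q,s,v}} U5={{s},{u},{p,s},{q,s},{q,u},{s,t},{s,v},{t,u},{p,s,t},{q,s,v}}
  U12={{t},{p,q},{p,t},{q,r},{s,t},{t,u},{t,v},{p,s,t},{q,r,v}} U13={{p},{p,q},{p,s},{p,t},{r,v},{t,u},{t,v},{p,s,t},{q,r,v}} U14={{r},{q,r},{r,v},{t,v},{q,r,v}} U15={{p,s},{s,t},{t,u},{p,s,t}} U23={{u},{p,q},{p,t},{q,u},{q,v},{t,u},{t,v},{p,s,t},{q,r,v},{q,s,v}} U24={{q,r},{q,v},{t,v},{q,r,v},{q,s,v}} U25={{u},{q,s},{q,u},{s,t},{t,u},{p,s,t},{q,s,v}} U34={{v},{q,v},{r,v},{s,v},{t,v},{q,r,v},{q,s,v}} U35={{u},{p,s},{q,u},{s,v},{t,u},{p,s,t},{q,s,v}} U45={{s,v},{q,s,v}}
  U123={{p,q},{p,t},{t,u},{t,v},{p,s,t},{q,r,v}} U124={{q,r},{t,v},{q,r,v}} U125={{s,t},{t,u},{p,s,t}} U134={{r,v},{t,v},{q,r,v}} U135={{p,s},{t,u},{p,s,t}} U234={{q,v},{t,v},{q,r,v},{q,s,v}} U235={{u},{q,u},{t,u},{p,s,t},{q,s,v}} U245={{q,s,v}} U345={{s,v},{q,s,v}}
  U1234={{t,v},{q,r,v}} U1235={{t,u},{p,s,t}} U2345={{q,s,v}}
components per intersection:
  U1: {{p},{t},{p,q},{p,s},{p,t},{s,t},{t,u},{t,v},{p,s,t}} {{r},{q,r},{r,v},{q,r,v}}
  U2: {{q},{t},{u},{p,q},{p,t},{q,r},{q,s},{q,u},{q,v},{s,t},{t,u},{t,v},{p,s,t},{q,r,v},{q,s,v}}
  U3: {{p},{p,q},{p,s},{p,t},{p,s,t}} {{u},{q,u},{t,u}} {{v},{q,v},{r,v},{s,v},{t,v},{q,r,v},{q,s,v}}
  U4: {{r},{v},{q,r},{q,v},{r,v},{s,v},{t,v},{q,r,v},{q,s,v}}
  U5: {{s},{p,s},{q,s},{s,t},{s,v},{p,s,t},{q,s,v}} {{u},{q,u},{t,u}}
  U12: {{t},{p,t},{s,t},{t,u},{t,v},{p,s,t}} {{p,q}} {{q,r},{q,r,v}}
  U13: {{p},{p,q},{p,s},{p,t},{p,s,t}} {{r,v},{q,r,v}} {{t,u}} {{t,v}}
  U14: {{r},{q,r},{r,v},{q,r,v}} {{t,v}}
  U15: {{p,s},{s,t},{p,s,t}} {{t,u}}
  U23: {{u},{q,u},{t,u}} {{p,q}} {{p,t},{p,s,t}} {{q,v},{q,r,v},{q,s,v}} {{t,v}}
  U24: {{q,r},{q,v},{q,r,v},{q,s,v}} {{t,v}}
  U25: {{u},{q,u},{t,u}} {{q,s},{q,s,v}} {{s,t},{p,s,t}}
  U34: {{v},{q,v},{r,v},{s,v},{t,v},{q,r,v},{q,s,v}}
  U35: {{u},{q,u},{t,u}} {{p,s},{p,s,t}} {{s,v},{q,s,v}}
  U45: {{s,v},{q,s,v}}
  U123: {{p,q}} {{p,t},{p,s,t}} {{t,u}} {{t,v}} {{q,r,v}}
  U124: {{q,r},{q,r,v}} {{t,v}}
  U125: {{s,t},{p,s,t}} {{t,u}}
  U134: {{r,v},{q,r,v}} {{t,v}}
  U135: {{p,s},{p,s,t}} {{t,u}}
  U234: {{q,v},{q,r,v},{q,s,v}} {{t,v}}
  U235: {{u},{q,u},{t,u}} {{p,s,t}} {{q,s,v}}
  U245: {{q,s,v}}
  U345: {{s,v},{q,s,v}}
  U1234: {{t,v}} {{q,r,v}}
  U1235: {{t,u}} {{p,s,t}}
  U2345: {{q,s,v}}
C dims 9,26,20,5; δ0: rk 8, SNF 1^8; δ1: rk 15, SNF 1^15; δ2: rk 5, SNF 1^5
Ȟ^0 = (9 − 8) − 0 = 1, so Ȟ^0 ≅ Z
Ȟ^1 = (26 − 15) − 8 = 3, so Ȟ^1 ≅ Z^3
Ȟ^2 = (20 − 5) − 15 = 0, so Ȟ^2 ≅ 0

Ȟ^0(U;F) ≅ Z,  Ȟ^1(U;F) ≅ Z^3,  Ȟ^2(U;F) ≅ 0


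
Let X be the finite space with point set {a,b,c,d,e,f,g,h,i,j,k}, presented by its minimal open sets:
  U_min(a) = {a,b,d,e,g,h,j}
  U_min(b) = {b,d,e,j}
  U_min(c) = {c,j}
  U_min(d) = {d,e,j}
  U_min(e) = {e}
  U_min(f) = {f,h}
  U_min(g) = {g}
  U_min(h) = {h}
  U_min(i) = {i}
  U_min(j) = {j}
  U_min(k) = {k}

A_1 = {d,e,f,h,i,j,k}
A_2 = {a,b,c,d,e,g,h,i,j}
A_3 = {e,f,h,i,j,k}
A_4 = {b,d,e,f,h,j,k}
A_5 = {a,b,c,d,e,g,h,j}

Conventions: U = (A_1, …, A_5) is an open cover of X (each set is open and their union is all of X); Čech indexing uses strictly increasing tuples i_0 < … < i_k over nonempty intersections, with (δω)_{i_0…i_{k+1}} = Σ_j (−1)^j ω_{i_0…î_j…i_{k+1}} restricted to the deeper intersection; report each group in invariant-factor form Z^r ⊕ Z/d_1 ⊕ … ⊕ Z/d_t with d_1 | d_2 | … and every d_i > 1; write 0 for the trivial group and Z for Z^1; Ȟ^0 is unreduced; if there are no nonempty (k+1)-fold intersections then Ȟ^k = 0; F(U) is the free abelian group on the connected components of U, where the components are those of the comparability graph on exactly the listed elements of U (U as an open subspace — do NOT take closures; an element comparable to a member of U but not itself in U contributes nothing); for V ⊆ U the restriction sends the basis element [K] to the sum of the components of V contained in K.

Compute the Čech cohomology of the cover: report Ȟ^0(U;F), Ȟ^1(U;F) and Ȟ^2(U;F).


nerve of the cover:
  A12={d,e,h,i,j} A13={e,f,h,i,j,k} A14={d,e,f,h,j,k} A15={d,e,h,j} A23={e,h,i,j} A24={b,d,e,h,j} A25={a,b,c,d,e,g,h,j} A34={e,f,h,j,k} A35={e,h,j} A45={b,d,e,h,j}
  A123={e,h,i,j} A124={d,e,h,j} A125={d,e,h,j} A134={e,f,h,j,k} A135={e,h,j} A145={d,e,h,j} A234={e,h,j} A235={e,h,j} A245={b,d,e,h,j} A345={e,h,j}
  A1234={e,h,j} A1235={e,h,j} A1245={d,e,h,j} A1345={e,h,j} A2345={e,h,j}
  A12345={e,h,j}
components per intersection:
  A1: {d,e,j} {f,h} {i} {k}
  A2: {a,b,c,d,e,g,h,j} {i}
  A3: {e} {f,h} {i} {j} {k}
  A4: {b,d,e,j} {f,h} {k}
  A5: {a,b,c,d,e,g,h,j}
  A12: {d,e,j} {h} {i}
  A13: {e} {f,h} {i} {j} {k}
  A14: {d,e,j} {f,h} {k}
  A15: {d,e,j} {h}
  A23: {e} {h} {i} {j}
  A24: {b,d,e,j} {h}
  A25: {a,b,c,d,e,g,h,j}
  A34: {e} {f,h} {j} {k}
  A35: {e} {h} {j}
  A45: {b,d,e,j} {h}
  A123: {e} {h} {i} {j}
  A124: {d,e,j} {h}
  A125: {d,e,j} {h}
  A134: {e} {f,h} {j} {k}
  A135: {e} {h} {j}
  A145: {d,e,j} {h}
  A234: {e} {h} {j}
  A235: {e} {h} {j}
  A245: {b,d,e,j} {h}
  A345: {e} {h} {j}
  A1234: {e} {h} {j}
  A1235: {e} {h} {j}
  A1245: {d,e,j} {h}
  A1345: {e} {h} {j}
  A2345: {e} {h} {j}
  A12345: {e} {h} {j}
C dims 15,29,28,14; δ0: rk 12, SNF 1^12; δ1: rk 17, SNF 1^17; δ2: rk 11, SNF 1^11
Ȟ^0 = (15 − 12) − 0 = 3, so Ȟ^0 ≅ Z^3
Ȟ^1 = (29 − 17) − 12 = 0, so Ȟ^1 ≅ 0
Ȟ^2 = (28 − 11) − 17 = 0, so Ȟ^2 ≅ 0

Ȟ^0(U;F) ≅ Z^3; Ȟ^1(U;F) ≅ 0; Ȟ^2(U;F) ≅ 0


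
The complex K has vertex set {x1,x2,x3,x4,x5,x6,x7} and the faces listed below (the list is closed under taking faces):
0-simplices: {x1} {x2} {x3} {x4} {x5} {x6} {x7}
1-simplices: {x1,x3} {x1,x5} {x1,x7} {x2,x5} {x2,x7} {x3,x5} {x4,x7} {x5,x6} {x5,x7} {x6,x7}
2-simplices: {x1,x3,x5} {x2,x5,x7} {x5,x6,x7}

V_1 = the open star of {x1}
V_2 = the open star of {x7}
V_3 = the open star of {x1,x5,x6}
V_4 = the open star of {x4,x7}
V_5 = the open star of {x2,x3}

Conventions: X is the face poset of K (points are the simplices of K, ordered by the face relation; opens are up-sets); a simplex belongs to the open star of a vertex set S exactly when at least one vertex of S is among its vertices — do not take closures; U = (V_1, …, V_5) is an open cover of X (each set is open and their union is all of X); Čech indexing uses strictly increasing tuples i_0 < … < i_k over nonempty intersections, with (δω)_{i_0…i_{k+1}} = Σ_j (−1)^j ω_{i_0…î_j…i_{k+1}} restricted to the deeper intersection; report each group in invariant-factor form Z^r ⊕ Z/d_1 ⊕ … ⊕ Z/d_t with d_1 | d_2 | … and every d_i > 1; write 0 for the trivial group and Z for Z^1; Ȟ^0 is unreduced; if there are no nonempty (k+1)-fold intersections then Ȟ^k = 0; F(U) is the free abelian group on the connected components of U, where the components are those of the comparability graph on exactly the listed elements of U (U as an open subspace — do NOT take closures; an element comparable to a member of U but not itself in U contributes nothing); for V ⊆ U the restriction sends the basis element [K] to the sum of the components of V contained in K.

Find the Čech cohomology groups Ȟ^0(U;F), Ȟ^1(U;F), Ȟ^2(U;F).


Ȟ^0(U;F) ≅ Z; Ȟ^1(U;F) ≅ Z; Ȟ^2(U;F) ≅ 0

cover nerve:
  V1={{x1},{x1,x3},{x1,x5},{x1,x7},{x1,x3,x5}} V2={{x7},{x1,x7},{x2,x7},{x4,x7},{x5,x7},{x6,x7},{x2,x5,x7},{x5,x6,x7}} V3={{x1},{x5},{x6},{x1,x3},{x1,x5},{x1,x7},{x2,x5},{x3,x5},{x5,x6},{x5,x7},{x6,x7},{x1,x3,x5},{x2,x5,x7},{x5,x6,x7}} V4={{x4},{x7},{x1,x7},{x2,x7},{x4,x7},{x5,x7},{x6,x7},{x2,x5,x7},{x5,x6,x7}} V5={{x2},{x3},{x1,x3},{x2,x5},{x2,x7},{x3,x5},{x1,x3,x5},{x2,x5,x7}}
  V12={{x1,x7}} V13={{x1},{x1,x3},{x1,x5},{x1,x7},{x1,x3,x5}} V14={{x1,x7}} V15={{x1,x3},{x1,x3,x5}} V23={{x1,x7},{x5,x7},{x6,x7},{x2,x5,x7},{x5,x6,x7}} V24={{x7},{x1,x7},{x2,x7},{x4,x7},{x5,x7},{x6,x7},{x2,x5,x7},{x5,x6,x7}} V25={{x2,x7},{x2,x5,x7}} V34={{x1,x7},{x5,x7},{x6,x7},{x2,x5,x7},{x5,x6,x7}} V35={{x1,x3},{x2,x5},{x3,x5},{x1,x3,x5},{x2,x5,x7}} V45={{x2,x7},{x2,x5,x7}}
  V123={{x1,x7}} V124={{x1,x7}} V134={{x1,x7}} V135={{x1,x3},{x1,x3,x5}} V234={{x1,x7},{x5,x7},{x6,x7},{x2,x5,x7},{x5,x6,x7}} V235={{x2,x5,x7}} V245={{x2,x7},{x2,x5,x7}} V345={{x2,x5,x7}}
  V1234={{x1,x7}} V2345={{x2,x5,x7}}
components per intersection:
  V1: {{x1},{x1,x3},{x1,x5},{x1,x7},{x1,x3,x5}}
  V2: {{x7},{x1,x7},{x2,x7},{x4,x7},{x5,x7},{x6,x7},{x2,x5,x7},{x5,x6,x7}}
  V3: {{x1},{x5},{x6},{x1,x3},{x1,x5},{x1,x7},{x2,x5},{x3,x5},{x5,x6},{x5,x7},{x6,x7},{x1,x3,x5},{x2,x5,x7},{x5,x6,x7}}
  V4: {{x4},{x7},{x1,x7},{x2,x7},{x4,x7},{x5,x7},{x6,x7},{x2,x5,x7},{x5,x6,x7}}
  V5: {{x2},{x2,x5},{x2,x7},{x2,x5,x7}} {{x3},{x1,x3},{x3,x5},{x1,x3,x5}}
  V12: {{x1,x7}}
  V13: {{x1},{x1,x3},{x1,x5},{x1,x7},{x1,x3,x5}}
  V14: {{x1,x7}}
  V15: {{x1,x3},{x1,x3,x5}}
  V23: {{x1,x7}} {{x5,x7},{x6,x7},{x2,x5,x7},{x5,x6,x7}}
  V24: {{x7},{x1,x7},{x2,x7},{x4,x7},{x5,x7},{x6,x7},{x2,x5,x7},{x5,x6,x7}}
  V25: {{x2,x7},{x2,x5,x7}}
  V34: {{x1,x7}} {{x5,x7},{x6,x7},{x2,x5,x7},{x5,x6,x7}}
  V35: {{x1,x3},{x3,x5},{x1,x3,x5}} {{x2,x5},{x2,x5,x7}}
  V45: {{x2,x7},{x2,x5,x7}}
  V123: {{x1,x7}}
  V124: {{x1,x7}}
  V134: {{x1,x7}}
  V135: {{x1,x3},{x1,x3,x5}}
  V234: {{x1,x7}} {{x5,x7},{x6,x7},{x2,x5,x7},{x5,x6,x7}}
  V235: {{x2,x5,x7}}
  V245: {{x2,x7},{x2,x5,x7}}
  V345: {{x2,x5,x7}}
  V1234: {{x1,x7}}
  V2345: {{x2,x5,x7}}
C dims 6,13,9,2; δ0: rk 5, SNF 1^5; δ1: rk 7, SNF 1^7; δ2: rk 2, SNF 1^2
Ȟ^0: (6−5)−0=1 ⇒ Z
Ȟ^1: (13−7)−5=1 ⇒ Z
Ȟ^2: (9−2)−7=0 ⇒ 0


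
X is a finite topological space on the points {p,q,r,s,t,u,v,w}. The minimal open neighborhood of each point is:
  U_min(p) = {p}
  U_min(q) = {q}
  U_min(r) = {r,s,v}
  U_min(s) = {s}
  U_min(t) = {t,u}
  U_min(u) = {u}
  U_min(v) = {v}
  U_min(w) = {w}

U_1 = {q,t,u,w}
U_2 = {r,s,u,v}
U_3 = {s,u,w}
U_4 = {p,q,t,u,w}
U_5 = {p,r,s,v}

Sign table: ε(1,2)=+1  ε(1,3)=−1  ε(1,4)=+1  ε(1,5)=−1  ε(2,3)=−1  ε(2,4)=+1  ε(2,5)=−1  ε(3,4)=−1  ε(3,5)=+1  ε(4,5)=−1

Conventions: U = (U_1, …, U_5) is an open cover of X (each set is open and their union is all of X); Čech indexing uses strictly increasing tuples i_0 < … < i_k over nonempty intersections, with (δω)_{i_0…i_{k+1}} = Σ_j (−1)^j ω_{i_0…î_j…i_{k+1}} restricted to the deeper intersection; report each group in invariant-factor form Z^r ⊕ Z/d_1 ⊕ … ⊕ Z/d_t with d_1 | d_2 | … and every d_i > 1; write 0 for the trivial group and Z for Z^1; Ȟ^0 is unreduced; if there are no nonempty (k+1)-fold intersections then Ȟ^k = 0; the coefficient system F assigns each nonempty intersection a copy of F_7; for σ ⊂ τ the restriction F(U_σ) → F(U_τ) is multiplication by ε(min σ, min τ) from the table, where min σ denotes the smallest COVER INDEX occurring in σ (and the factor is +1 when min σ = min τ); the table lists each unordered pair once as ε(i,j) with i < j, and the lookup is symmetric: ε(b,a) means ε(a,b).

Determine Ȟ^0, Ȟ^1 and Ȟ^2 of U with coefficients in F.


nerve simplices:
  U12={u} U13={u,w} U14={q,t,u,w} U23={s,u} U24={u} U25={r,s,v} U34={u,w} U35={s} U45={p}
  U123={u} U124={u} U134={u,w} U234={u} U235={s}
  U1234={u}
C dims 5,9,5,1; δ0: rk_F7 4; δ1: rk_F7 4; δ2: rk_F7 1
degree 0: 5−4−0 = 1 → Ȟ^0 ≅ Z/7
degree 1: 9−4−4 = 1 → Ȟ^1 ≅ Z/7
degree 2: 5−1−4 = 0 → Ȟ^2 ≅ 0

Ȟ^0(U;F) ≅ Z/7; Ȟ^1(U;F) ≅ Z/7; Ȟ^2(U;F) ≅ 0


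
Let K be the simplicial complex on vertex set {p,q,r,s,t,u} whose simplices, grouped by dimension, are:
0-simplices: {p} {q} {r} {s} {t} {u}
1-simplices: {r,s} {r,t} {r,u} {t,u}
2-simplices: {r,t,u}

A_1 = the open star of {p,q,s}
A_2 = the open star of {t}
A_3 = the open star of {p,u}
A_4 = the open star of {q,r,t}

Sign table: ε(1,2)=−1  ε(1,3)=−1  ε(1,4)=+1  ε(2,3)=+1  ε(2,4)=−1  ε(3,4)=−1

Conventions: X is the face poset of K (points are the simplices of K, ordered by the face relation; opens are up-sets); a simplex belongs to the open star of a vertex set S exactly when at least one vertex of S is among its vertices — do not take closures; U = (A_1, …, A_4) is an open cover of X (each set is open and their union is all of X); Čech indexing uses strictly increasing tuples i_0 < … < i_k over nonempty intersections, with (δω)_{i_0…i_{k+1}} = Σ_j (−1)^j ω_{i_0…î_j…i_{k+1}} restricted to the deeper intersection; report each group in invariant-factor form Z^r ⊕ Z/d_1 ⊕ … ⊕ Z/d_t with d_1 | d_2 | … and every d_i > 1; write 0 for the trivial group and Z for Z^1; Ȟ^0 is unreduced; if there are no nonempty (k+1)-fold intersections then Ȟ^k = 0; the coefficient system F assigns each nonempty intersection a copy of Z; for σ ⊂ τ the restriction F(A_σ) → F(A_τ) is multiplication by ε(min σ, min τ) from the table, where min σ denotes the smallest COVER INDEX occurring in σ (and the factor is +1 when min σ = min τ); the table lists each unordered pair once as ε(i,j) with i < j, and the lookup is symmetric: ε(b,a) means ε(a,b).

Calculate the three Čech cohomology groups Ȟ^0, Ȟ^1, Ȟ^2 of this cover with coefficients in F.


Ȟ^0(U;F) ≅ Z; Ȟ^1(U;F) ≅ Z; Ȟ^2(U;F) ≅ 0

intersection data:
  A1={{p},{q},{s},{r,s}} A2={{t},{r,t},{t,u},{r,t,u}} A3={{p},{u},{r,u},{t,u},{r,t,u}} A4={{q},{r},{t},{r,s},{r,t},{r,u},{t,u},{r,t,u}}
  A13={{p}} A14={{q},{r,s}} A23={{t,u},{r,t,u}} A24={{t},{r,t},{t,u},{r,t,u}} A34={{r,u},{t,u},{r,t,u}}
  A234={{t,u},{r,t,u}}
C dims 4,5,1; δ0: rk 3, SNF 1^3; δ1: rk 1, SNF 1^1
Ȟ^0 = (4 − 3) − 0 = 1, so Ȟ^0 ≅ Z
Ȟ^1 = (5 − 1) − 3 = 1, so Ȟ^1 ≅ Z
Ȟ^2 = (1 − 0) − 1 = 0, so Ȟ^2 ≅ 0


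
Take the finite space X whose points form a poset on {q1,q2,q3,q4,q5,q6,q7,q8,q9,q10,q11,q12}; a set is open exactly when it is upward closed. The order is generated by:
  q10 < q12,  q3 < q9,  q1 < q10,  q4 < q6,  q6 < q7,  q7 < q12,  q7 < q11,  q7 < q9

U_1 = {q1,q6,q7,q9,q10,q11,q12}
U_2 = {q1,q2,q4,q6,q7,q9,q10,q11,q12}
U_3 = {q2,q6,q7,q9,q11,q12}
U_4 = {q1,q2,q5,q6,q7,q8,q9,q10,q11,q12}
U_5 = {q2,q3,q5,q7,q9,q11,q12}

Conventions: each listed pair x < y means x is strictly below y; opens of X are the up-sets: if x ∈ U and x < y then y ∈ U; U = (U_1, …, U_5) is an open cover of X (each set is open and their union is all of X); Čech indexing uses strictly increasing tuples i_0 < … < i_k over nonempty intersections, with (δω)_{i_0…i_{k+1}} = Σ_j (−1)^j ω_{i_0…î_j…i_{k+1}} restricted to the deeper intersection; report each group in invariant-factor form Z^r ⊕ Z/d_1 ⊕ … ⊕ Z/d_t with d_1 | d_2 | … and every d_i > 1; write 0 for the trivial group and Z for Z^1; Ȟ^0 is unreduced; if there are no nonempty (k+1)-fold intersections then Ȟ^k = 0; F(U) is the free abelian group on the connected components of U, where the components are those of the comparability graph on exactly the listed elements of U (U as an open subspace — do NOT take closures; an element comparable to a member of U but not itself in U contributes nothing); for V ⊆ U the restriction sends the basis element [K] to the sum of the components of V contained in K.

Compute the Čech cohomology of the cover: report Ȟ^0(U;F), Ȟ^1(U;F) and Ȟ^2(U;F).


Ȟ^0 ≅ Z^4, Ȟ^1 ≅ 0, Ȟ^2 ≅ 0

nonempty overlaps:
  U12={q1,q6,q7,q9,q10,q11,q12} U13={q6,q7,q9,q11,q12} U14={q1,q6,q7,q9,q10,q11,q12} U15={q7,q9,q11,q12} U23={q2,q6,q7,q9,q11,q12} U24={q1,q2,q6,q7,q9,q10,q11,q12} U25={q2,q7,q9,q11,q12} U34={q2,q6,q7,q9,q11,q12} U35={q2,q7,q9,q11,q12} U45={q2,q5,q7,q9,q11,q12}
  U123={q6,q7,q9,q11,q12} U124={q1,q6,q7,q9,q10,q11,q12} U125={q7,q9,q11,q12} U134={q6,q7,q9,q11,q12} U135={q7,q9,q11,q12} U145={q7,q9,q11,q12} U234={q2,q6,q7,q9,q11,q12} U235={q2,q7,q9,q11,q12} U245={q2,q7,q9,q11,q12} U345={q2,q7,q9,q11,q12}
  U1234={q6,q7,q9,q11,q12} U1235={q7,q9,q11,q12} U1245={q7,q9,q11,q12} U1345={q7,q9,q11,q12} U2345={q2,q7,q9,q11,q12}
  U12345={q7,q9,q11,q12}
components per intersection:
  U1: {q1,q6,q7,q9,q10,q11,q12}
  U2: {q1,q4,q6,q7,q9,q10,q11,q12} {q2}
  U3: {q2} {q6,q7,q9,q11,q12}
  U4: {q1,q6,q7,q9,q10,q11,q12} {q2} {q5} {q8}
  U5: {q2} {q3,q7,q9,q11,q12} {q5}
  U12: {q1,q6,q7,q9,q10,q11,q12}
  U13: {q6,q7,q9,q11,q12}
  U14: {q1,q6,q7,q9,q10,q11,q12}
  U15: {q7,q9,q11,q12}
  U23: {q2} {q6,q7,q9,q11,q12}
  U24: {q1,q6,q7,q9,q10,q11,q12} {q2}
  U25: {q2} {q7,q9,q11,q12}
  U34: {q2} {q6,q7,q9,q11,q12}
  U35: {q2} {q7,q9,q11,q12}
  U45: {q2} {q5} {q7,q9,q11,q12}
  U123: {q6,q7,q9,q11,q12}
  U124: {q1,q6,q7,q9,q10,q11,q12}
  U125: {q7,q9,q11,q12}
  U134: {q6,q7,q9,q11,q12}
  U135: {q7,q9,q11,q12}
  U145: {q7,q9,q11,q12}
  U234: {q2} {q6,q7,q9,q11,q12}
  U235: {q2} {q7,q9,q11,q12}
  U245: {q2} {q7,q9,q11,q12}
  U345: {q2} {q7,q9,q11,q12}
  U1234: {q6,q7,q9,q11,q12}
  U1235: {q7,q9,q11,q12}
  U1245: {q7,q9,q11,q12}
  U1345: {q7,q9,q11,q12}
  U2345: {q2} {q7,q9,q11,q12}
  U12345: {q7,q9,q11,q12}
C dims 12,17,14,6; δ0: rk 8, SNF 1^8; δ1: rk 9, SNF 1^9; δ2: rk 5, SNF 1^5
degree 0: 12−8−0 = 4 → Ȟ^0 ≅ Z^4
degree 1: 17−9−8 = 0 → Ȟ^1 ≅ 0
degree 2: 14−5−9 = 0 → Ȟ^2 ≅ 0


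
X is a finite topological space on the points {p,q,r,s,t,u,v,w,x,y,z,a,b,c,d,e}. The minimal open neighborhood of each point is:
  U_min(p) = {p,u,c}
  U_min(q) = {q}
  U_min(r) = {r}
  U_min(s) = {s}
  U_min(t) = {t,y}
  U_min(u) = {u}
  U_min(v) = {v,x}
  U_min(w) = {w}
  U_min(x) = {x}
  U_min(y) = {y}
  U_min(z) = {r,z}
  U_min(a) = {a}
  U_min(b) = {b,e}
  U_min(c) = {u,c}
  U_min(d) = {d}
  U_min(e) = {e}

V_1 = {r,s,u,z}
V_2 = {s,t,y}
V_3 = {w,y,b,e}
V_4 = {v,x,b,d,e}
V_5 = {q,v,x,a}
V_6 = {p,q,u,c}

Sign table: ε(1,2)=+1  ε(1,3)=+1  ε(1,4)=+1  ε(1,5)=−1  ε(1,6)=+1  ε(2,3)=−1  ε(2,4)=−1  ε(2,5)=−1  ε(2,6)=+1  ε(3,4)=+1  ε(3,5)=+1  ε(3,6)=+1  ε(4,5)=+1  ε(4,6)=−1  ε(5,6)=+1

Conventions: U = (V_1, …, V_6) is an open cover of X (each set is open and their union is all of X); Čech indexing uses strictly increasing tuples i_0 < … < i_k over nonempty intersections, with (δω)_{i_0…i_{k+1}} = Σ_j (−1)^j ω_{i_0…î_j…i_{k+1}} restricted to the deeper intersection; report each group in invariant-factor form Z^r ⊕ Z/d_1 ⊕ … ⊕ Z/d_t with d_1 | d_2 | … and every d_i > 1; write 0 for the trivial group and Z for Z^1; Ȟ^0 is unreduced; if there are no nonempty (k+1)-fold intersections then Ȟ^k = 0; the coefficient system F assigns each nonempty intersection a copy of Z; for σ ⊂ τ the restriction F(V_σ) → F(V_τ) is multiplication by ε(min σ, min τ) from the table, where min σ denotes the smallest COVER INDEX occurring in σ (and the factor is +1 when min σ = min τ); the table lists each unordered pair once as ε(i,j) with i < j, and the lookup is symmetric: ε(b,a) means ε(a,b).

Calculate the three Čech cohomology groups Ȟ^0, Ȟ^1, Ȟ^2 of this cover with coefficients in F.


cover nerve:
  V12={s} V16={u} V23={y} V34={b,e} V45={v,x} V56={q}
C dims 6,6; δ0: rk 6, SNF 1^5·2
Ȟ^0: (6−6)−0=0 ⇒ 0
Ȟ^1: (6−0)−6=0 plus torsion [2] ⇒ Z/2
Ȟ^2: (0−0)−0=0 ⇒ 0

Ȟ^0 ≅ 0, Ȟ^1 ≅ Z/2, Ȟ^2 ≅ 0


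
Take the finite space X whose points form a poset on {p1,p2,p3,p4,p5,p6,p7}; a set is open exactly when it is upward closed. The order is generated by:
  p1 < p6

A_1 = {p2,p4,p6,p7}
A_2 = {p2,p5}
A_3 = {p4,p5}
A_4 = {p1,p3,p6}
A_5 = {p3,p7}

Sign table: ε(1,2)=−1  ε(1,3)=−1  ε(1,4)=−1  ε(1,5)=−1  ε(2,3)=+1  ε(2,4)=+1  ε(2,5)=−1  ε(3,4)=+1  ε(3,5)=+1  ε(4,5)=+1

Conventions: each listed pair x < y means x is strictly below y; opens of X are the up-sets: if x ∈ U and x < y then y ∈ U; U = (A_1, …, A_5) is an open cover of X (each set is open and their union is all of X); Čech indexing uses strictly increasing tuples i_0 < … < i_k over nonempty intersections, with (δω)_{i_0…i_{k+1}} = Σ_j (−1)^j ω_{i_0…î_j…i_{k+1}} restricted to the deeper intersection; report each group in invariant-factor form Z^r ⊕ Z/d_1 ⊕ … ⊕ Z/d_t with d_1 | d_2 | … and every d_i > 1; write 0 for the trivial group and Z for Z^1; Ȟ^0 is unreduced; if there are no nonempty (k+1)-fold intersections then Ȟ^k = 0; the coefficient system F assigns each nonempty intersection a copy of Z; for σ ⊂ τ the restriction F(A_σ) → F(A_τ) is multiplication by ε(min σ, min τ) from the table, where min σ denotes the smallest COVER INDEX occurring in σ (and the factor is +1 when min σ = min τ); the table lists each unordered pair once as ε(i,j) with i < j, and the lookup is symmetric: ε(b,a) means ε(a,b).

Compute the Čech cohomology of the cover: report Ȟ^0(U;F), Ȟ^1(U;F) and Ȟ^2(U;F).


Ȟ^0 ≅ Z, Ȟ^1 ≅ Z^2 and Ȟ^2 ≅ 0

nonempty overlaps:
  A12={p2} A13={p4} A14={p6} A15={p7} A23={p5} A45={p3}
C dims 5,6; δ0: rk 4, SNF 1^4
degree 0: 5−4−0 = 1 → Ȟ^0 ≅ Z
degree 1: 6−0−4 = 2 → Ȟ^1 ≅ Z^2
degree 2: 0−0−0 = 0 → Ȟ^2 ≅ 0
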